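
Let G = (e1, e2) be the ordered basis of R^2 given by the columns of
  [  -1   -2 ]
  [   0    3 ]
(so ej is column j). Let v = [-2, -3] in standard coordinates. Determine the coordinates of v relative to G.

[4, -1]

We seek scalars with c_1 e1 + c_2 e2 = v; equivalently solve M c = v where the columns of M are e1, e2.
System: -c_1 - 2c_2 = -2, 0c_1 + 3c_2 = -3; solving gives c_1 = 4, c_2 = -1.
Check: 4e1 - e2 = [-2, -3].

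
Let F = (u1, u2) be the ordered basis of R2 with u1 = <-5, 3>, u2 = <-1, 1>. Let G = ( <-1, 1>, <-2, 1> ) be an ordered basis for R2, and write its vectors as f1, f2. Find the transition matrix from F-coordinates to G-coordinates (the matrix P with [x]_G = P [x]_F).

Let M have columns uj and N have columns fj. Then for every x, N [x]_G = x = M [x]_F, so P = N^(-1) M.
Since det N = 1, N^(-1) has integer entries; multiplying gives P = [[1, 1], [2, 0]].

[[1, 1], [2, 0]]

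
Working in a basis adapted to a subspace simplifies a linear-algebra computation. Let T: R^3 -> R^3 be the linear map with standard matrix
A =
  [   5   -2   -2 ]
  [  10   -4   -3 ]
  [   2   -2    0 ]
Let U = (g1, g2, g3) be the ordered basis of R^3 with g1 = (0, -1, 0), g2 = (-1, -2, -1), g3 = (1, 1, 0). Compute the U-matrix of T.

With P the matrix whose columns are g1, ..., g3, [T]_U = P^(-1) A P.
Column by column: T(g1) = A g1 = (2, 4, 2); its U-coordinates (0, -2, 0) give column 1.
Continuing for each basis vector yields [T]_U = [[0, 2, -3], [-2, -2, 0], [0, -1, 3]].

[[0, 2, -3], [-2, -2, 0], [0, -1, 3]]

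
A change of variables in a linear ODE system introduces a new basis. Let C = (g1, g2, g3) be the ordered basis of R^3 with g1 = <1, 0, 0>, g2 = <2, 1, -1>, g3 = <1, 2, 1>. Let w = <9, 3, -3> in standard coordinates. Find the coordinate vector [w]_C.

<3, 3, 0>

Write w = c_1 g1 + ... + c_3 g3 and solve for the c_i.
Row-reducing the augmented matrix [M | w] gives c = (3, 3, 0).
Check: 3g1 + 3g2 + 0·g3 = <9, 3, -3>.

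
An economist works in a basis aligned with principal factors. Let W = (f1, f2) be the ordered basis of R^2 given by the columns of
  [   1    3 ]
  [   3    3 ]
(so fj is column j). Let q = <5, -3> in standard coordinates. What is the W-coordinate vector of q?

[q]_W is the unique c with M c = q, where M has columns f1, f2.
System: c_1 + 3c_2 = 5, 3c_1 + 3c_2 = -3; solving gives c_1 = -4, c_2 = 3.
Check: -4f1 + 3f2 = <5, -3>.

<-4, 3>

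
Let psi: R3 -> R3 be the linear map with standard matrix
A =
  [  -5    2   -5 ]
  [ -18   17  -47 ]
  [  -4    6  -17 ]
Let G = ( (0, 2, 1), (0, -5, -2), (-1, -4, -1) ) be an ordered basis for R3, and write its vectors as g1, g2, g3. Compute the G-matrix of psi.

[[-2, 2, -3], [1, -1, 1], [1, 0, -2]]

Let P have columns g1, ..., g3. Then [psi]_G = P^(-1) A P.
Here det P = -1, so P^(-1) is integer; computing A P first and then P^(-1)(A P) gives [[-2, 2, -3], [1, -1, 1], [1, 0, -2]].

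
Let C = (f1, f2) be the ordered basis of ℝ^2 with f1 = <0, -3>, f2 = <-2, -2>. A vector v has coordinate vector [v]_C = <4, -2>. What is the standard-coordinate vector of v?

The coordinates say v = 4f1 - 2f2; adding the scaled basis vectors gives <4, -8>.

<4, -8>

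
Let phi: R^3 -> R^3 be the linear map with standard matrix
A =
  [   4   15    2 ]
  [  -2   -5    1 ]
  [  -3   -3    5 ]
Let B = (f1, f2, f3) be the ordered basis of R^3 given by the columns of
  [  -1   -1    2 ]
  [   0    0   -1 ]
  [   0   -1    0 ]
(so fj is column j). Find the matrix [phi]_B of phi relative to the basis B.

With P the matrix whose columns are f1, ..., f3, [phi]_B = P^(-1) A P.
Column by column: phi(f1) = A f1 = (-4, 2, 3); its B-coordinates (3, -3, -2) give column 1.
Continuing for each basis vector yields [phi]_B = [[3, 2, 2], [-3, 2, 3], [-2, -1, -1]].

[[3, 2, 2], [-3, 2, 3], [-2, -1, -1]]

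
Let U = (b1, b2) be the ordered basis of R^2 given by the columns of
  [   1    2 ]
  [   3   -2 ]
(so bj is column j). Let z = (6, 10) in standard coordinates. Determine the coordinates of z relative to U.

(4, 1)

[z]_U is the unique c with M c = z, where M has columns b1, b2.
System: c_1 + 2c_2 = 6, 3c_1 - 2c_2 = 10; solving gives c_1 = 4, c_2 = 1.
Check: 4b1 + b2 = (6, 10).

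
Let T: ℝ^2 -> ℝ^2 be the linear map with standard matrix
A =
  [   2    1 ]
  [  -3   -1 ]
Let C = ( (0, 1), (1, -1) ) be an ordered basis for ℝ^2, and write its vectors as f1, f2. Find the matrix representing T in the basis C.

[[0, -1], [1, 1]]

The j-th column of [T]_C is [T(fj)]_C.
T(f1) = A f1 = (1, -1) = 0·f1 + f2, so column 1 is (0, 1).
Repeating for f2 and assembling the columns gives [[0, -1], [1, 1]].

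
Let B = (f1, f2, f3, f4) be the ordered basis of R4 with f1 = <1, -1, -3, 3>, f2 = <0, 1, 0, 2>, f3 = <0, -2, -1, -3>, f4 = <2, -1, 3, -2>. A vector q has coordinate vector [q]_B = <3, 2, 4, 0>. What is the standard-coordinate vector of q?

<3, -9, -13, 1>

By definition q = 3f1 + 2f2 + 4f3 + 0·f4.
Summing componentwise gives <3, -9, -13, 1>.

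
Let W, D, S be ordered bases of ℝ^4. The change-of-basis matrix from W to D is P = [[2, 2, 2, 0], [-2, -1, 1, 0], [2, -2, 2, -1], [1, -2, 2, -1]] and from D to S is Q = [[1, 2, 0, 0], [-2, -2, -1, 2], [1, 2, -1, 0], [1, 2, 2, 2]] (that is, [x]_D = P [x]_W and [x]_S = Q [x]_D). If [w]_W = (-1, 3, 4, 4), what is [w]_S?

(18, -32, 22, 4)

Apply P to get D-coordinates (12, 3, -4, -3), then Q to get S-coordinates.
The result is [w]_S = (18, -32, 22, 4).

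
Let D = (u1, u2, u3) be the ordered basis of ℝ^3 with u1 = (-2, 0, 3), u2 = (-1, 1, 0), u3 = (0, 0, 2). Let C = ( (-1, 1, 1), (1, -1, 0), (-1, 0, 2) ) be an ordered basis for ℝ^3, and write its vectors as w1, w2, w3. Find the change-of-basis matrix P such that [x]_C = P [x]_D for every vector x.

[[-1, 0, 2], [-1, -1, 2], [2, 0, 0]]

Let M have columns uj and N have columns wj. Then for every x, N [x]_C = x = M [x]_D, so P = N^(-1) M.
Since det N = -1, N^(-1) has integer entries; multiplying gives P = [[-1, 0, 2], [-1, -1, 2], [2, 0, 0]].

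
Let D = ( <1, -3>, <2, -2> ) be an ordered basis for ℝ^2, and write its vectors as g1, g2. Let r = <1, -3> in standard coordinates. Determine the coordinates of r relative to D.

<1, 0>

We seek scalars with c_1 g1 + c_2 g2 = r; equivalently solve M c = r where the columns of M are g1, g2.
System: c_1 + 2c_2 = 1, -3c_1 - 2c_2 = -3; solving gives c_1 = 1, c_2 = 0.
Check: g1 + 0·g2 = <1, -3>.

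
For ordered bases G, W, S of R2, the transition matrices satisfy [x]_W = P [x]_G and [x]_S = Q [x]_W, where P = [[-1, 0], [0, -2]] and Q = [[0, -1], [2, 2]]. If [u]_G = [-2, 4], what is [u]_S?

First [u]_W = P [u]_G = [2, -8].
Then [u]_S = Q [u]_W = [8, -12].

[8, -12]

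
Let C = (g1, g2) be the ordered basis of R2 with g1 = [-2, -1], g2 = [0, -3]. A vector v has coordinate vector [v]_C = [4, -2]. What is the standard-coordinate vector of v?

[-8, 2]

The coordinates say v = 4g1 - 2g2; adding the scaled basis vectors gives [-8, 2].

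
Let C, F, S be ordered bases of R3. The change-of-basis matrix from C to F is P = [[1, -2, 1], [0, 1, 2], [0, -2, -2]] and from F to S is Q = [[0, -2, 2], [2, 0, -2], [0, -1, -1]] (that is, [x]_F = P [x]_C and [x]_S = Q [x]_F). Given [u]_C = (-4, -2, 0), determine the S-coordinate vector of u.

(12, -8, -2)

Apply P to get F-coordinates (0, -2, 4), then Q to get S-coordinates.
The result is [u]_S = (12, -8, -2).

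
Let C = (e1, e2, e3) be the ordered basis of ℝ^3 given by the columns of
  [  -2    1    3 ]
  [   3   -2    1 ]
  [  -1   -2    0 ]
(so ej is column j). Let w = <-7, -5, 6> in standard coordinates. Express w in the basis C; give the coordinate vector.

Write w = c_1 e1 + ... + c_3 e3 and solve for the c_i.
Gaussian elimination on [M | w] yields c = (-2, -2, -3).
Check: -2e1 - 2e2 - 3e3 = <-7, -5, 6>.

<-2, -2, -3>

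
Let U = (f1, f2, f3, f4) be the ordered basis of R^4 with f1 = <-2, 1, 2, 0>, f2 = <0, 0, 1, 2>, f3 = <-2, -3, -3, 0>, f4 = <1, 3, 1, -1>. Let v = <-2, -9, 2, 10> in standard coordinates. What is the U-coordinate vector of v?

We seek scalars with c_1 f1 + ... + c_4 f4 = v; equivalently solve M c = v where the columns of M are f1, ..., f4.
Row-reducing the augmented matrix [M | v] gives c = (0, 3, -1, -4).
Check: 0·f1 + 3f2 - f3 - 4f4 = <-2, -9, 2, 10>.

<0, 3, -1, -4>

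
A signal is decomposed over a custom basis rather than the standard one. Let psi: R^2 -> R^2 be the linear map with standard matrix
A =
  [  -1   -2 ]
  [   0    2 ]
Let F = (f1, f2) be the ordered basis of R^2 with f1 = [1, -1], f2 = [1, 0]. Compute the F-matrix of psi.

[[2, 0], [-1, -1]]

With P the matrix whose columns are f1, f2, [psi]_F = P^(-1) A P.
Column by column: psi(f1) = A f1 = [1, -2]; its F-coordinates [2, -1] give column 1.
Continuing for each basis vector yields [psi]_F = [[2, 0], [-1, -1]].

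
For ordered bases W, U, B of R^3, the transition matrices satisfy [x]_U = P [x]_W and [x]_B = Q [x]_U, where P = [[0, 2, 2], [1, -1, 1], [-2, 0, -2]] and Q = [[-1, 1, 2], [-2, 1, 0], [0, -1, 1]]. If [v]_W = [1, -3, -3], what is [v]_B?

[21, 25, 3]

First [v]_U = P [v]_W = [-12, 1, 4].
Then [v]_B = Q [v]_U = [21, 25, 3].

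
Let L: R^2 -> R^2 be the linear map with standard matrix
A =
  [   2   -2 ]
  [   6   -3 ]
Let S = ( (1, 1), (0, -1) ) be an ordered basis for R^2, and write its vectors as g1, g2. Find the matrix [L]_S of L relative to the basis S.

[[0, 2], [-3, -1]]

With P the matrix whose columns are g1, g2, [L]_S = P^(-1) A P.
Column by column: L(g1) = A g1 = (0, 3); its S-coordinates (0, -3) give column 1.
Continuing for each basis vector yields [L]_S = [[0, 2], [-3, -1]].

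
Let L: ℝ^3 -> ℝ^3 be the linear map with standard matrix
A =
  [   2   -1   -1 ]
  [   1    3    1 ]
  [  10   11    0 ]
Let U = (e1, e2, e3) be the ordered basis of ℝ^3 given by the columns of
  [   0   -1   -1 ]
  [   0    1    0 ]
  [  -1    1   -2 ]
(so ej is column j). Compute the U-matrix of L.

Let P have columns e1, ..., e3. Then [L]_U = P^(-1) A P.
Here det P = -1, so P^(-1) is integer; computing A P first and then P^(-1)(A P) gives [[-1, 0, 1], [-1, 3, -3], [0, 1, 3]].

[[-1, 0, 1], [-1, 3, -3], [0, 1, 3]]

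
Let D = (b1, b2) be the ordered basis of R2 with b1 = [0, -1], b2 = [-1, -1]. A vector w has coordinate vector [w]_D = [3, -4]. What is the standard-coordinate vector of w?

[4, 1]

By definition w = 3b1 - 4b2.
Summing componentwise gives [4, 1].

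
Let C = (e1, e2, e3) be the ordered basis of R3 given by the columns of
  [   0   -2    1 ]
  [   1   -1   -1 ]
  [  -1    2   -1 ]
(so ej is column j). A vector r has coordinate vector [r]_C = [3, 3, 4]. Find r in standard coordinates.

r = M [r]_C, where M has columns e1, ..., e3.
Carrying out the matrix-vector product, r = [-2, -4, -1].

[-2, -4, -1]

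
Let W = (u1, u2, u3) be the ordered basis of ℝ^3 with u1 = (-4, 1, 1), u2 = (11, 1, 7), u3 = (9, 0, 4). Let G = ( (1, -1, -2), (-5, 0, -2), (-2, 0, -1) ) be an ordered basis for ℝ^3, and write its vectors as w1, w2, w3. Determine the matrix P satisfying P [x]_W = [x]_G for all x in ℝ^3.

Column j of P is [uj]_G, since P maps W-coordinates to G-coordinates.
Expressing u1 in G: u1 = -w1 + w2 - w3, so column 1 of P is (-1, 1, -1).
Doing the same for each uj gives P = [[-1, -1, 0], [1, -2, -1], [-1, -1, -2]].

[[-1, -1, 0], [1, -2, -1], [-1, -1, -2]]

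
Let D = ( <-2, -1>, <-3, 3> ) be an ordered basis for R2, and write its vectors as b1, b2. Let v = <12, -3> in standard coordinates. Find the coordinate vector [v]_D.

<-3, -2>

Write v = c_1 b1 + c_2 b2 and solve for the c_i.
System: -2c_1 - 3c_2 = 12, -c_1 + 3c_2 = -3; solving gives c_1 = -3, c_2 = -2.
Check: -3b1 - 2b2 = <12, -3>.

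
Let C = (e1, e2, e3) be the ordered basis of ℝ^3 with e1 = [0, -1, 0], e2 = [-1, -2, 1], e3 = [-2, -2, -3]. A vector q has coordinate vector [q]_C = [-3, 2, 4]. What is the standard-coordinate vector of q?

q = M [q]_C, where M has columns e1, ..., e3.
Carrying out the matrix-vector product, q = [-10, -9, -10].

[-10, -9, -10]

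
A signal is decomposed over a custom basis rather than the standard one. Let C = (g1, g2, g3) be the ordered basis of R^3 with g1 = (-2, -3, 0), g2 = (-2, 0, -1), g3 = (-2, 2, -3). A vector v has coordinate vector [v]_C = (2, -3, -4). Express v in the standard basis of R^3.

(10, -14, 15)

The coordinates say v = 2g1 - 3g2 - 4g3; adding the scaled basis vectors gives (10, -14, 15).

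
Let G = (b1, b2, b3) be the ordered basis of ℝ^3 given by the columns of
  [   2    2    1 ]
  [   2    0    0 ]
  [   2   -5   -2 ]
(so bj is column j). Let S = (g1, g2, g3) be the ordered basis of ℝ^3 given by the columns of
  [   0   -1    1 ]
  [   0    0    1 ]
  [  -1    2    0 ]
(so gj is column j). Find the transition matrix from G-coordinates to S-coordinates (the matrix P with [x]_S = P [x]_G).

[[-2, 1, 0], [0, -2, -1], [2, 0, 0]]

Let M have columns bj and N have columns gj. Then for every x, N [x]_S = x = M [x]_G, so P = N^(-1) M.
Since det N = 1, N^(-1) has integer entries; multiplying gives P = [[-2, 1, 0], [0, -2, -1], [2, 0, 0]].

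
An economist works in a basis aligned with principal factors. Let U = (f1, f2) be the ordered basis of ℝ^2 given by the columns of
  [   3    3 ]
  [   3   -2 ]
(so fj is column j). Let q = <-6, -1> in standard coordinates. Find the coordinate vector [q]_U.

We seek scalars with c_1 f1 + c_2 f2 = q; equivalently solve M c = q where the columns of M are f1, f2.
System: 3c_1 + 3c_2 = -6, 3c_1 - 2c_2 = -1; solving gives c_1 = -1, c_2 = -1.
Check: -f1 - f2 = <-6, -1>.

<-1, -1>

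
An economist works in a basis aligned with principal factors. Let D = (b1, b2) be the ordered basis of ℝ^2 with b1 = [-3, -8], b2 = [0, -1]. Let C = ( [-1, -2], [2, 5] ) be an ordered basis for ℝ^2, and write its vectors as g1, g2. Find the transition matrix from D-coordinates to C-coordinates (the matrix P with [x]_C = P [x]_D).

[[-1, -2], [-2, -1]]

Take x = bj: its D-coordinates are the j-th standard unit vector, so P e_j — column j of P — equals [bj]_C.
b1 = -g1 - 2g2, giving column 1 = [-1, -2]; repeating for each j gives P = [[-1, -2], [-2, -1]].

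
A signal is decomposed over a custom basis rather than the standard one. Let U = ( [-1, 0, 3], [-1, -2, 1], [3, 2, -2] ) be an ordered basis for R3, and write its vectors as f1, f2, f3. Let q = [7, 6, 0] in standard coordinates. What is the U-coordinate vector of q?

We seek scalars with c_1 f1 + ... + c_3 f3 = q; equivalently solve M c = q where the columns of M are f1, ..., f3.
Gaussian elimination on [M | q] yields c = (2, 0, 3).
Check: 2f1 + 0·f2 + 3f3 = [7, 6, 0].

[2, 0, 3]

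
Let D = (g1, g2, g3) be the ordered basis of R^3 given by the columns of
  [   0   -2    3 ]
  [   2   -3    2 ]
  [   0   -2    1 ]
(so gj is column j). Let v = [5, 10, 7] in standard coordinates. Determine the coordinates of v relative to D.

Write v = c_1 g1 + ... + c_3 g3 and solve for the c_i.
Solving this 3x3 system gives c = (0, -4, -1).
Check: 0·g1 - 4g2 - g3 = [5, 10, 7].

[0, -4, -1]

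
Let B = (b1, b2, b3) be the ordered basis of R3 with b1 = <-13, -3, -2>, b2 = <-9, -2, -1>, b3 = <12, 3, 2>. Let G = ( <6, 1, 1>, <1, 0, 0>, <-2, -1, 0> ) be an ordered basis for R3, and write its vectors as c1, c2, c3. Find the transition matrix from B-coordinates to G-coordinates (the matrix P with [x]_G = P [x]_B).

Column j of P is [bj]_G, since P maps B-coordinates to G-coordinates.
Expressing b1 in G: b1 = -2c1 + c2 + c3, so column 1 of P is <-2, 1, 1>.
Doing the same for each bj gives P = [[-2, -1, 2], [1, -1, -2], [1, 1, -1]].

[[-2, -1, 2], [1, -1, -2], [1, 1, -1]]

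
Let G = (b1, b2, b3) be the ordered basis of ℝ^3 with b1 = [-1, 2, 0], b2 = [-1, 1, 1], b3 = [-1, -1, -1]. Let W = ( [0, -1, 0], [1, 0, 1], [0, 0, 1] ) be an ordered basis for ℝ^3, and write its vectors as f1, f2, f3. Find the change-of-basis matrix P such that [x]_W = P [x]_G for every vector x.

Let M have columns bj and N have columns fj. Then for every x, N [x]_W = x = M [x]_G, so P = N^(-1) M.
Since det N = 1, N^(-1) has integer entries; multiplying gives P = [[-2, -1, 1], [-1, -1, -1], [1, 2, 0]].

[[-2, -1, 1], [-1, -1, -1], [1, 2, 0]]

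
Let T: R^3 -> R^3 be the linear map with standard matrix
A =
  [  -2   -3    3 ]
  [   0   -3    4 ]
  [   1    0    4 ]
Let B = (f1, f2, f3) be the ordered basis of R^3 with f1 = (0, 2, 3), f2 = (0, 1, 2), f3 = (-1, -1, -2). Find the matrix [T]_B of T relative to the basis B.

Let P have columns f1, ..., f3. Then [T]_B = P^(-1) A P.
Here det P = -1, so P^(-1) is integer; computing A P first and then P^(-1)(A P) gives [[0, 2, -1], [3, -2, -2], [-3, -3, 1]].

[[0, 2, -1], [3, -2, -2], [-3, -3, 1]]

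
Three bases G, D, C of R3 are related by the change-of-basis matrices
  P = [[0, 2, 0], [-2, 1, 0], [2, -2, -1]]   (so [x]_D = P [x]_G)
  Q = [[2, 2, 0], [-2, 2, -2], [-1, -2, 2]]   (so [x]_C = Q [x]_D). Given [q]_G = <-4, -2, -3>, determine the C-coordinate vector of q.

<4, 22, -10>

Composing the changes, [q]_C = Q P [q]_G.
Q P = [[-4, 6, 0], [-8, 2, 2], [8, -8, -2]]; applying this to <-4, -2, -3> gives <4, 22, -10>.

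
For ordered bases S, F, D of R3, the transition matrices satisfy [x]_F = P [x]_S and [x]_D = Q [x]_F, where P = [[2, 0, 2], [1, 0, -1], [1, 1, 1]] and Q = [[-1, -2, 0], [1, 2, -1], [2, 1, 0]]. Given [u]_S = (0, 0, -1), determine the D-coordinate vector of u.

Apply P to get F-coordinates (-2, 1, -1), then Q to get D-coordinates.
The result is [u]_D = (0, 1, -3).

(0, 1, -3)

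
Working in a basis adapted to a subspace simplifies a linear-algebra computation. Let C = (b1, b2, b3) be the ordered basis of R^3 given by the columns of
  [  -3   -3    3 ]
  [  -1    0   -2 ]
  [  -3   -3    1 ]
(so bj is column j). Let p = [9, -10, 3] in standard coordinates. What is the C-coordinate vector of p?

[4, -4, 3]

Write p = c_1 b1 + ... + c_3 b3 and solve for the c_i.
Row-reducing the augmented matrix [M | p] gives c = (4, -4, 3).
Check: 4b1 - 4b2 + 3b3 = [9, -10, 3].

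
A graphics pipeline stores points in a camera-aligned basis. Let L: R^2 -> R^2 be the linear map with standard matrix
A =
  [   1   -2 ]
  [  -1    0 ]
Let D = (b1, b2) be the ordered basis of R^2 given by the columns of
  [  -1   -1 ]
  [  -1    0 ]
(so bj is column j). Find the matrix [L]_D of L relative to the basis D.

The j-th column of [L]_D is [L(bj)]_D.
L(b1) = A b1 = <1, 1> = -b1 + 0·b2, so column 1 is <-1, 0>.
Repeating for b2 and assembling the columns gives [[-1, -1], [0, 2]].

[[-1, -1], [0, 2]]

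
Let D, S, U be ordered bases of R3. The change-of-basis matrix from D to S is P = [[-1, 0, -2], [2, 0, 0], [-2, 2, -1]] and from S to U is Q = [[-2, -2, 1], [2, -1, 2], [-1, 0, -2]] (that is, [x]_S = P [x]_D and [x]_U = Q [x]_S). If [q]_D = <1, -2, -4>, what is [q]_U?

<-20, 8, -3>

Apply P to get S-coordinates <7, 2, -2>, then Q to get U-coordinates.
The result is [q]_U = <-20, 8, -3>.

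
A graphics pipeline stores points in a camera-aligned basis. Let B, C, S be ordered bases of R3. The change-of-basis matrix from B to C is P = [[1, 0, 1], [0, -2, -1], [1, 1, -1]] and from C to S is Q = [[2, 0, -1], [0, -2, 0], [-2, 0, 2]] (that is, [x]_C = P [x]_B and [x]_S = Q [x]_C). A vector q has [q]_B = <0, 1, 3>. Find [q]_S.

<8, 10, -10>

First [q]_C = P [q]_B = <3, -5, -2>.
Then [q]_S = Q [q]_C = <8, 10, -10>.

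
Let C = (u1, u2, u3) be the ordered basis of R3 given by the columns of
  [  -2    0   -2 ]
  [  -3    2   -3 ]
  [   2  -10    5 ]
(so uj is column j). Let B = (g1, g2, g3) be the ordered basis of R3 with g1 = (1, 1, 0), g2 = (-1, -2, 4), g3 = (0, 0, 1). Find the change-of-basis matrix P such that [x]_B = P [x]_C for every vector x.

[[-1, -2, -1], [1, -2, 1], [-2, -2, 1]]

Take x = uj: its C-coordinates are the j-th standard unit vector, so P e_j — column j of P — equals [uj]_B.
u1 = -g1 + g2 - 2g3, giving column 1 = (-1, 1, -2); repeating for each j gives P = [[-1, -2, -1], [1, -2, 1], [-2, -2, 1]].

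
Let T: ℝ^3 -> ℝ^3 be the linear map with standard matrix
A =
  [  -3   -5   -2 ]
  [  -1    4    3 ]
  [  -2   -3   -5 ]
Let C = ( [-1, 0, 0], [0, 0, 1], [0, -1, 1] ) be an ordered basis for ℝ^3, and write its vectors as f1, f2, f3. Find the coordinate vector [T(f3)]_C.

[-3, -3, 1]

Column 3 of [T]_C is the C-coordinate vector of T(f3).
In standard coordinates T(f3) = A f3 = [3, -1, -2].
Converting to C: [3, -1, -2] = -3f1 - 3f2 + f3, so the coordinate vector is [-3, -3, 1].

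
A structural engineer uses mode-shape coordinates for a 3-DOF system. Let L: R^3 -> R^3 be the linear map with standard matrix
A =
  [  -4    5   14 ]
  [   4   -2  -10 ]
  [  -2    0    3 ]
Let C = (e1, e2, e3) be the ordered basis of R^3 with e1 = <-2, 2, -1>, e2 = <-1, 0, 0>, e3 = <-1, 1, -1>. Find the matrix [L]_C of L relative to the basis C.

[[-1, -2, 3], [-2, 0, 1], [0, 0, -2]]

Let P have columns e1, ..., e3. Then [L]_C = P^(-1) A P.
Here det P = -1, so P^(-1) is integer; computing A P first and then P^(-1)(A P) gives [[-1, -2, 3], [-2, 0, 1], [0, 0, -2]].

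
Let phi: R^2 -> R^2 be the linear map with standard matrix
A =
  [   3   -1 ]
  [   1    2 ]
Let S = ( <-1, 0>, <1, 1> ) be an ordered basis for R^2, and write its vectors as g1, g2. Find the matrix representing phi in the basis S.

[[2, 1], [-1, 3]]

Let P have columns g1, g2. Then [phi]_S = P^(-1) A P.
Here det P = -1, so P^(-1) is integer; computing A P first and then P^(-1)(A P) gives [[2, 1], [-1, 3]].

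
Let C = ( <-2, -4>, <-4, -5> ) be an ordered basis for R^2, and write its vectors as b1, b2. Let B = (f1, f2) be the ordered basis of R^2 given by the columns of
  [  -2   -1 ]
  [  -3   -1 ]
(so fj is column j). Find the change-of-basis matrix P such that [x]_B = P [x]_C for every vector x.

[[2, 1], [-2, 2]]

Column j of P is [bj]_B, since P maps C-coordinates to B-coordinates.
Expressing b1 in B: b1 = 2f1 - 2f2, so column 1 of P is <2, -2>.
Doing the same for each bj gives P = [[2, 1], [-2, 2]].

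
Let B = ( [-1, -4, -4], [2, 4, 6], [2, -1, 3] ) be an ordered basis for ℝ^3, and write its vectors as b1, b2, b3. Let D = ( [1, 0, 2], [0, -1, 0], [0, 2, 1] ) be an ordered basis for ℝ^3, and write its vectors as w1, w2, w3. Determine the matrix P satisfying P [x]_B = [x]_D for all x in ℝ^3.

[[-1, 2, 2], [0, 0, -1], [-2, 2, -1]]

Column j of P is [bj]_D, since P maps B-coordinates to D-coordinates.
Expressing b1 in D: b1 = -w1 + 0·w2 - 2w3, so column 1 of P is [-1, 0, -2].
Doing the same for each bj gives P = [[-1, 2, 2], [0, 0, -1], [-2, 2, -1]].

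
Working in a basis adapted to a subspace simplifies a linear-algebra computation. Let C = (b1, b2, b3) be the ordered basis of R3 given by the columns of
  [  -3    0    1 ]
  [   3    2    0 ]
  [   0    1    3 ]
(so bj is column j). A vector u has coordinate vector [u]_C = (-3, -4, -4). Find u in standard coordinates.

(5, -17, -16)

By definition u = -3b1 - 4b2 - 4b3.
Summing componentwise gives (5, -17, -16).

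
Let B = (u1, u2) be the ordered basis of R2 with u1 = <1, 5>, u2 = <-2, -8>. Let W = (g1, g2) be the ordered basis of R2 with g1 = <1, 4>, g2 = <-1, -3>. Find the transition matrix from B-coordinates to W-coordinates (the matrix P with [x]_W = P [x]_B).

Take x = uj: its B-coordinates are the j-th standard unit vector, so P e_j — column j of P — equals [uj]_W.
u1 = 2g1 + g2, giving column 1 = <2, 1>; repeating for each j gives P = [[2, -2], [1, 0]].

[[2, -2], [1, 0]]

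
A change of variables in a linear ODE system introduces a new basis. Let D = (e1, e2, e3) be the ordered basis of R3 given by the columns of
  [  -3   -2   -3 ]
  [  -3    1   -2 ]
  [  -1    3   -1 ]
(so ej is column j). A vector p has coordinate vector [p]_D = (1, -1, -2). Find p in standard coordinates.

By definition p = e1 - e2 - 2e3.
Summing componentwise gives (5, 0, -2).

(5, 0, -2)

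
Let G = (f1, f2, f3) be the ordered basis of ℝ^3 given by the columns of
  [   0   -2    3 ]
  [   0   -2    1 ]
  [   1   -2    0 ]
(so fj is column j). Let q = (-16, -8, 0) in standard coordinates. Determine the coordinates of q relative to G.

Write q = c_1 f1 + ... + c_3 f3 and solve for the c_i.
Gaussian elimination on [M | q] yields c = (4, 2, -4).
Check: 4f1 + 2f2 - 4f3 = (-16, -8, 0).

(4, 2, -4)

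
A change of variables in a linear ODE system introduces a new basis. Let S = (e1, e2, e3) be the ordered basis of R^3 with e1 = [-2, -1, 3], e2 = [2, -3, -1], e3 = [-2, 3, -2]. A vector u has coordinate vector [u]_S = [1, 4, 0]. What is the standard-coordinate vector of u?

[6, -13, -1]

By definition u = e1 + 4e2 + 0·e3.
Summing componentwise gives [6, -13, -1].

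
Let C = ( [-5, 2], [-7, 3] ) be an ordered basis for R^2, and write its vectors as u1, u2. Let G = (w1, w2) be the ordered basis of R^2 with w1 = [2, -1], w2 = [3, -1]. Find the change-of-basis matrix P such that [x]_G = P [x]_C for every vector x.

[[-1, -2], [-1, -1]]

Take x = uj: its C-coordinates are the j-th standard unit vector, so P e_j — column j of P — equals [uj]_G.
u1 = -w1 - w2, giving column 1 = [-1, -1]; repeating for each j gives P = [[-1, -2], [-1, -1]].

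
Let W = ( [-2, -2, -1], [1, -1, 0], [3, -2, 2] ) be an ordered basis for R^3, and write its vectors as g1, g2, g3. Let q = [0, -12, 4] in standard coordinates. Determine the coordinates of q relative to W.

Write q = c_1 g1 + ... + c_3 g3 and solve for the c_i.
Solving this 3x3 system gives c = (4, -4, 4).
Check: 4g1 - 4g2 + 4g3 = [0, -12, 4].

[4, -4, 4]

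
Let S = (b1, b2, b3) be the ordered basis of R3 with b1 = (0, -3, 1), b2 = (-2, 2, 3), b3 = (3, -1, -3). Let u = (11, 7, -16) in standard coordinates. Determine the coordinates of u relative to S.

We seek scalars with c_1 b1 + ... + c_3 b3 = u; equivalently solve M c = u where the columns of M are b1, ..., b3.
Gaussian elimination on [M | u] yields c = (-4, -1, 3).
Check: -4b1 - b2 + 3b3 = (11, 7, -16).

(-4, -1, 3)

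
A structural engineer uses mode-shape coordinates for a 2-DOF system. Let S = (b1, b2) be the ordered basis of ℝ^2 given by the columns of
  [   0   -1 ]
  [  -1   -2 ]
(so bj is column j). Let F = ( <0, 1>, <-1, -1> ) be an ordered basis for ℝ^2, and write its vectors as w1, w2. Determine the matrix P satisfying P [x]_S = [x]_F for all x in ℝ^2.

[[-1, -1], [0, 1]]

Let M have columns bj and N have columns wj. Then for every x, N [x]_F = x = M [x]_S, so P = N^(-1) M.
Since det N = 1, N^(-1) has integer entries; multiplying gives P = [[-1, -1], [0, 1]].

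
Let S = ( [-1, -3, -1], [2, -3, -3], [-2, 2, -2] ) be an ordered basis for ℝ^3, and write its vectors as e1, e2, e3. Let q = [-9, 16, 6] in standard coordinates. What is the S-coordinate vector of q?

[q]_S is the unique c with M c = q, where M has columns e1, ..., e3.
Solving this 3x3 system gives c = (-1, -3, 2).
Check: -e1 - 3e2 + 2e3 = [-9, 16, 6].

[-1, -3, 2]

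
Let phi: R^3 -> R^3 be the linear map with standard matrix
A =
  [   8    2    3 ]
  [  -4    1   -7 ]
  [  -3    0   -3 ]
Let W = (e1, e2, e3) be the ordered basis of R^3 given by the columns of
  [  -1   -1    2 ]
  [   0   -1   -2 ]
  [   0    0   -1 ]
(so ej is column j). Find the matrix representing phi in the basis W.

[[0, 1, 0], [2, 3, -3], [-3, -3, 3]]

With P the matrix whose columns are e1, ..., e3, [phi]_W = P^(-1) A P.
Column by column: phi(e1) = A e1 = [-8, 4, 3]; its W-coordinates [0, 2, -3] give column 1.
Continuing for each basis vector yields [phi]_W = [[0, 1, 0], [2, 3, -3], [-3, -3, 3]].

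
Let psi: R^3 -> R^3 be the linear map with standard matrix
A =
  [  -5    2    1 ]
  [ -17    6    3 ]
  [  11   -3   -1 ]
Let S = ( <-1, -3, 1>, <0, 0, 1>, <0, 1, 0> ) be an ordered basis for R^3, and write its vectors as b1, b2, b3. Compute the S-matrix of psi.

[[0, -1, -2], [-3, 0, -1], [2, 0, 0]]

With P the matrix whose columns are b1, ..., b3, [psi]_S = P^(-1) A P.
Column by column: psi(b1) = A b1 = <0, 2, -3>; its S-coordinates <0, -3, 2> give column 1.
Continuing for each basis vector yields [psi]_S = [[0, -1, -2], [-3, 0, -1], [2, 0, 0]].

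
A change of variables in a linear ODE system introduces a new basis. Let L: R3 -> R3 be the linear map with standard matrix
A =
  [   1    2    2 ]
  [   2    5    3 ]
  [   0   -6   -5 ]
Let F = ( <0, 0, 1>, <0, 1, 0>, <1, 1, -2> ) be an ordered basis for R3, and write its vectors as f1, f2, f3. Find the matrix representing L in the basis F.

[[-1, -2, 2], [1, 3, 2], [2, 2, -1]]

Let P have columns f1, ..., f3. Then [L]_F = P^(-1) A P.
Here det P = -1, so P^(-1) is integer; computing A P first and then P^(-1)(A P) gives [[-1, -2, 2], [1, 3, 2], [2, 2, -1]].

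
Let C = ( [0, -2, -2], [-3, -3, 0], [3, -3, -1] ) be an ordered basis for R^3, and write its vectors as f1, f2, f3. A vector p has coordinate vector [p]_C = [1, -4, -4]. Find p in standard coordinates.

[0, 22, 2]

The coordinates say p = f1 - 4f2 - 4f3; adding the scaled basis vectors gives [0, 22, 2].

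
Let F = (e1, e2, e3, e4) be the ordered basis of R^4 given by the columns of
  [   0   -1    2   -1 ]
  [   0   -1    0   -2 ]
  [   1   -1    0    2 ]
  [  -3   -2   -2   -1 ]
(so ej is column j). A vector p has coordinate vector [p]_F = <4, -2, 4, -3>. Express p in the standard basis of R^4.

<13, 8, 0, -13>

The coordinates say p = 4e1 - 2e2 + 4e3 - 3e4; adding the scaled basis vectors gives <13, 8, 0, -13>.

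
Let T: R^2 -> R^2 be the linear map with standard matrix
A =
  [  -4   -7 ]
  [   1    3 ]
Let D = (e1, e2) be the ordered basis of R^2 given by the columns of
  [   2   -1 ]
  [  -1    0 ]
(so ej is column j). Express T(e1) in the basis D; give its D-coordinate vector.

Compute T(e1) = A e1 = [-1, -1] in standard coordinates.
Then write this in D-coordinates: solve for y in y_1 e1 + y_2 e2 = [-1, -1].
This gives y = [1, 3], which is column 1 of [T]_D.

[1, 3]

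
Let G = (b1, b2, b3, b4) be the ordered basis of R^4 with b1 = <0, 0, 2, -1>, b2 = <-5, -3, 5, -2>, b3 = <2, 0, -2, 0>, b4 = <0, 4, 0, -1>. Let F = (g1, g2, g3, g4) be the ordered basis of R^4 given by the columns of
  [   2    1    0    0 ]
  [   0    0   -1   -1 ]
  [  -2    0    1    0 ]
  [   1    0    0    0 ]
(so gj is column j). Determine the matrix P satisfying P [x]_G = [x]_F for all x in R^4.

Column j of P is [bj]_F, since P maps G-coordinates to F-coordinates.
Expressing b1 in F: b1 = -g1 + 2g2 + 0·g3 + 0·g4, so column 1 of P is <-1, 2, 0, 0>.
Doing the same for each bj gives P = [[-1, -2, 0, -1], [2, -1, 2, 2], [0, 1, -2, -2], [0, 2, 2, -2]].

[[-1, -2, 0, -1], [2, -1, 2, 2], [0, 1, -2, -2], [0, 2, 2, -2]]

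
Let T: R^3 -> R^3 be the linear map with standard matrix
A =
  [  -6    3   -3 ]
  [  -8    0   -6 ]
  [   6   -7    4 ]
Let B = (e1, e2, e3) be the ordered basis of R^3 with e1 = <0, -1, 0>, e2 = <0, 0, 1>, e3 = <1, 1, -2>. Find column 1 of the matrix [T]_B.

Compute T(e1) = A e1 = <-3, 0, 7> in standard coordinates.
Then write this in B-coordinates: solve for y in y_1 e1 + ... + y_3 e3 = <-3, 0, 7>.
This gives y = <-3, 1, -3>, which is column 1 of [T]_B.

<-3, 1, -3>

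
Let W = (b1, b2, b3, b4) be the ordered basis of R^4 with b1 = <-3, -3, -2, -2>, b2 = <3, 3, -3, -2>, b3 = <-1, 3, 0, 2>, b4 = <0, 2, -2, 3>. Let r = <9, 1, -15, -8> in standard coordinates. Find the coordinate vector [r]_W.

We seek scalars with c_1 b1 + ... + c_4 b4 = r; equivalently solve M c = r where the columns of M are b1, ..., b4.
Gaussian elimination on [M | r] yields c = (1, 3, -3, 2).
Check: b1 + 3b2 - 3b3 + 2b4 = <9, 1, -15, -8>.

<1, 3, -3, 2>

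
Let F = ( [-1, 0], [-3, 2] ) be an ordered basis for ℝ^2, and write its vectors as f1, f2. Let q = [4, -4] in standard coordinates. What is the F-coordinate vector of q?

[2, -2]

We seek scalars with c_1 f1 + c_2 f2 = q; equivalently solve M c = q where the columns of M are f1, f2.
System: -c_1 - 3c_2 = 4, 0c_1 + 2c_2 = -4; solving gives c_1 = 2, c_2 = -2.
Check: 2f1 - 2f2 = [4, -4].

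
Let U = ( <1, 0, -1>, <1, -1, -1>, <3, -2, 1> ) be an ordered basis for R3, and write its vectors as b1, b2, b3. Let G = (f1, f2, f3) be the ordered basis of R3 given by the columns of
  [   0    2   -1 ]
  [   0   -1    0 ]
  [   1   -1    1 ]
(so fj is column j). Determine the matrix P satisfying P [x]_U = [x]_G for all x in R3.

[[0, -1, 2], [0, 1, 2], [-1, 1, 1]]

Column j of P is [bj]_G, since P maps U-coordinates to G-coordinates.
Expressing b1 in G: b1 = 0·f1 + 0·f2 - f3, so column 1 of P is <0, 0, -1>.
Doing the same for each bj gives P = [[0, -1, 2], [0, 1, 2], [-1, 1, 1]].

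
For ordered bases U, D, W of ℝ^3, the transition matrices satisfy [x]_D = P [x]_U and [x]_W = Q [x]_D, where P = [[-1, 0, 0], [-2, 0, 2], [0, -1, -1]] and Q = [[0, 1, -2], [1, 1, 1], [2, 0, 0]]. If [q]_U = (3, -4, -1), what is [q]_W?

(-18, -6, -6)

Apply P to get D-coordinates (-3, -8, 5), then Q to get W-coordinates.
The result is [q]_W = (-18, -6, -6).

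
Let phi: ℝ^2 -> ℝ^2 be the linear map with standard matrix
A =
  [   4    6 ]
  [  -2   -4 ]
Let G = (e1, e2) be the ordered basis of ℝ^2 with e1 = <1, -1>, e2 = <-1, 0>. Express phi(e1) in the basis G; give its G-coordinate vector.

<-2, 0>

Compute phi(e1) = A e1 = <-2, 2> in standard coordinates.
Then write this in G-coordinates: solve for y in y_1 e1 + y_2 e2 = <-2, 2>.
This gives y = <-2, 0>, which is column 1 of [phi]_G.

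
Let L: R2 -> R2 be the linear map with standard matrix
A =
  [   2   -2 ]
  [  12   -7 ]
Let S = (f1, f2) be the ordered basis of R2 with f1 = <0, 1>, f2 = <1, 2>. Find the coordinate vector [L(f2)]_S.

<2, -2>

Compute L(f2) = A f2 = <-2, -2> in standard coordinates.
Then write this in S-coordinates: solve for y in y_1 f1 + y_2 f2 = <-2, -2>.
This gives y = <2, -2>, which is column 2 of [L]_S.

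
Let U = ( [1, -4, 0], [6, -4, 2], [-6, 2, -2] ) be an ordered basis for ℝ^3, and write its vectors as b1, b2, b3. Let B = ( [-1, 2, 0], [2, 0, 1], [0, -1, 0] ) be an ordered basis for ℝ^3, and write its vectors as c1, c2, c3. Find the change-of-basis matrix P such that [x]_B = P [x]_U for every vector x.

[[-1, -2, 2], [0, 2, -2], [2, 0, 2]]

Column j of P is [bj]_B, since P maps U-coordinates to B-coordinates.
Expressing b1 in B: b1 = -c1 + 0·c2 + 2c3, so column 1 of P is [-1, 0, 2].
Doing the same for each bj gives P = [[-1, -2, 2], [0, 2, -2], [2, 0, 2]].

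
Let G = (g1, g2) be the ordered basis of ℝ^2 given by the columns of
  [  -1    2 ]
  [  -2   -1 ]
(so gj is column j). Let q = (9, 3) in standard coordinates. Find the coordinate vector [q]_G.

[q]_G is the unique c with M c = q, where M has columns g1, g2.
System: -c_1 + 2c_2 = 9, -2c_1 - c_2 = 3; solving gives c_1 = -3, c_2 = 3.
Check: -3g1 + 3g2 = (9, 3).

(-3, 3)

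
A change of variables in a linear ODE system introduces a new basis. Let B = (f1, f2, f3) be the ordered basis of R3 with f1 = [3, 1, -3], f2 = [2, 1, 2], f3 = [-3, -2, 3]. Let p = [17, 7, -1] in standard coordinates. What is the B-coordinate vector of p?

[3, 4, 0]

[p]_B is the unique c with M c = p, where M has columns f1, ..., f3.
Row-reducing the augmented matrix [M | p] gives c = (3, 4, 0).
Check: 3f1 + 4f2 + 0·f3 = [17, 7, -1].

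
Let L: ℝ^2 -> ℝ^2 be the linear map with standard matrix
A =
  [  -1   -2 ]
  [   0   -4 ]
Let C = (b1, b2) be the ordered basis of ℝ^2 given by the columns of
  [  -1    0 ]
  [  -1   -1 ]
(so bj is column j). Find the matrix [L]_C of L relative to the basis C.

The j-th column of [L]_C is [L(bj)]_C.
L(b1) = A b1 = (3, 4) = -3b1 - b2, so column 1 is (-3, -1).
Repeating for b2 and assembling the columns gives [[-3, -2], [-1, -2]].

[[-3, -2], [-1, -2]]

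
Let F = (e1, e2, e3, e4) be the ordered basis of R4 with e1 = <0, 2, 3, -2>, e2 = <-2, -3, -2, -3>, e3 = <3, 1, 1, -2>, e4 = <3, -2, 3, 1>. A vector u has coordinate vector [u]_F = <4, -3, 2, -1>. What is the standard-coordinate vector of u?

u = M [u]_F, where M has columns e1, ..., e4.
Carrying out the matrix-vector product, u = <9, 21, 17, -4>.

<9, 21, 17, -4>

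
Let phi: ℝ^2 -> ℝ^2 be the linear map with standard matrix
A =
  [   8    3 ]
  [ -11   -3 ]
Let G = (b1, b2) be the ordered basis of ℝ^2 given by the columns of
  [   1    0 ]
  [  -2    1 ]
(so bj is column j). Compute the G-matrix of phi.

With P the matrix whose columns are b1, b2, [phi]_G = P^(-1) A P.
Column by column: phi(b1) = A b1 = <2, -5>; its G-coordinates <2, -1> give column 1.
Continuing for each basis vector yields [phi]_G = [[2, 3], [-1, 3]].

[[2, 3], [-1, 3]]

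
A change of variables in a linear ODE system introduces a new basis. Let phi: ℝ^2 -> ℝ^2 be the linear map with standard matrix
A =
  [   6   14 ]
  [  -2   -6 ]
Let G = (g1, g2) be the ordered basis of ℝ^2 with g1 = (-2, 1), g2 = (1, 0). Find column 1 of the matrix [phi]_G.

Compute phi(g1) = A g1 = (2, -2) in standard coordinates.
Then write this in G-coordinates: solve for y in y_1 g1 + y_2 g2 = (2, -2).
This gives y = (-2, -2), which is column 1 of [phi]_G.

(-2, -2)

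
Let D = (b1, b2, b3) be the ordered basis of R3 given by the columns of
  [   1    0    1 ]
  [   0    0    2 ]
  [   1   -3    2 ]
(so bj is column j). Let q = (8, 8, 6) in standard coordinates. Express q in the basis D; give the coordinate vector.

(4, 2, 4)

We seek scalars with c_1 b1 + ... + c_3 b3 = q; equivalently solve M c = q where the columns of M are b1, ..., b3.
Solving this 3x3 system gives c = (4, 2, 4).
Check: 4b1 + 2b2 + 4b3 = (8, 8, 6).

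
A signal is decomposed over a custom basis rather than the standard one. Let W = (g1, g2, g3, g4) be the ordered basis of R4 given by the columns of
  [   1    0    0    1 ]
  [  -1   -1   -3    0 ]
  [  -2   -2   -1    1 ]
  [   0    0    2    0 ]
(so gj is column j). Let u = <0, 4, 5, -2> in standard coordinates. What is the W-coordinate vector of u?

[u]_W is the unique c with M c = u, where M has columns g1, ..., g4.
Row-reducing the augmented matrix [M | u] gives c = (-2, 1, -1, 2).
Check: -2g1 + g2 - g3 + 2g4 = <0, 4, 5, -2>.

<-2, 1, -1, 2>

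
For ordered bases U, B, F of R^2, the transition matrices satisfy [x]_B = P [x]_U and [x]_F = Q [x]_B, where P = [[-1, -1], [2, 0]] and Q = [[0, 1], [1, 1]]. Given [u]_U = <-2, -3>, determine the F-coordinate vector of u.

First [u]_B = P [u]_U = <5, -4>.
Then [u]_F = Q [u]_B = <-4, 1>.

<-4, 1>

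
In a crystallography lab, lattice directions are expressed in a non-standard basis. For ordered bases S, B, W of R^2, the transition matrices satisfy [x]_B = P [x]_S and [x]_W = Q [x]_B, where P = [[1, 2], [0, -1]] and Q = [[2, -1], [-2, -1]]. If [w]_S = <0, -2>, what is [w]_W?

First [w]_B = P [w]_S = <-4, 2>.
Then [w]_W = Q [w]_B = <-10, 6>.

<-10, 6>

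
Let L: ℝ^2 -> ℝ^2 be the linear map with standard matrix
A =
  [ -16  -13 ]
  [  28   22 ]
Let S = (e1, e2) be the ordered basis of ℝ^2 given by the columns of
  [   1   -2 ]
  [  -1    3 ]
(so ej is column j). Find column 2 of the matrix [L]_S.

Column 2 of [L]_S is the S-coordinate vector of L(e2).
In standard coordinates L(e2) = A e2 = (-7, 10).
Converting to S: (-7, 10) = -e1 + 3e2, so the coordinate vector is (-1, 3).

(-1, 3)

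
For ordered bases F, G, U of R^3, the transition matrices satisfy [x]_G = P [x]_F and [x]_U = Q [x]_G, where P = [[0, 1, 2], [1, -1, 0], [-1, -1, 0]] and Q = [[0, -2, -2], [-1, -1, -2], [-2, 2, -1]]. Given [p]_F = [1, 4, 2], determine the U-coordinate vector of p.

Composing the changes, [p]_U = Q P [p]_F.
Q P = [[0, 4, 0], [1, 2, -2], [3, -3, -4]]; applying this to [1, 4, 2] gives [16, 5, -17].

[16, 5, -17]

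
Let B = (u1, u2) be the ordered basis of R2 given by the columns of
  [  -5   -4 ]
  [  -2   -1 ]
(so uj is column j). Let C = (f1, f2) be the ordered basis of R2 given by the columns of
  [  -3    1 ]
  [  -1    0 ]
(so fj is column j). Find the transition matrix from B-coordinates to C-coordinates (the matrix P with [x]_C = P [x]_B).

[[2, 1], [1, -1]]

Let M have columns uj and N have columns fj. Then for every x, N [x]_C = x = M [x]_B, so P = N^(-1) M.
Since det N = 1, N^(-1) has integer entries; multiplying gives P = [[2, 1], [1, -1]].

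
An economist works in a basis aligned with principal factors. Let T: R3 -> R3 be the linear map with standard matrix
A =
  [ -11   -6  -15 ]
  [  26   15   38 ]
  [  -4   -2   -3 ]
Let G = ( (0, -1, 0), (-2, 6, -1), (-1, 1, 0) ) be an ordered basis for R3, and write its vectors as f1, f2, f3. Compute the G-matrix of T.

Let P have columns f1, ..., f3. Then [T]_G = P^(-1) A P.
Here det P = -1, so P^(-1) is integer; computing A P first and then P^(-1)(A P) gives [[1, 3, -2], [-2, 1, -2], [-2, -3, -1]].

[[1, 3, -2], [-2, 1, -2], [-2, -3, -1]]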